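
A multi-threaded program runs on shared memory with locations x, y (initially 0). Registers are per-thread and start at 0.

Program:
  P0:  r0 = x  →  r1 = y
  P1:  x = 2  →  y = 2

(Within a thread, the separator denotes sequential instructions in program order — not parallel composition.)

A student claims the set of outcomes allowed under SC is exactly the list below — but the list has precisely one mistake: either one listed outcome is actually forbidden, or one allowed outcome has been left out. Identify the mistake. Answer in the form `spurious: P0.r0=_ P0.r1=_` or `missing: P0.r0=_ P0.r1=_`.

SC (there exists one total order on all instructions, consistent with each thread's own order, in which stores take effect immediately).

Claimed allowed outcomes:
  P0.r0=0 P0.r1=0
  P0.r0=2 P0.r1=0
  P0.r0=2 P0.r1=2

missing: P0.r0=0 P0.r1=2

outcome vector order: (P0.r0,P0.r1)
under SC → 00 02 20 22
SC∖claimed = {02}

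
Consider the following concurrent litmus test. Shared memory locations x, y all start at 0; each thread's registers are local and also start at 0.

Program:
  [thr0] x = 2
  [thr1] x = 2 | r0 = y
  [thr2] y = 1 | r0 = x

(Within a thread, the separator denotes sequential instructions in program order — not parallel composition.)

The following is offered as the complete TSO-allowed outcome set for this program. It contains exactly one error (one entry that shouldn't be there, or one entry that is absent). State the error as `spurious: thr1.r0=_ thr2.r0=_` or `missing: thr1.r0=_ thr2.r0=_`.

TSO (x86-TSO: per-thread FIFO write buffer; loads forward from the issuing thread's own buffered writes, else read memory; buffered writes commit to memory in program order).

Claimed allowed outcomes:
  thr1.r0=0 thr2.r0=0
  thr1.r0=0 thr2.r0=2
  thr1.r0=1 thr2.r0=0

outcome vector order: (thr1.r0,thr2.r0)
under TSO → 00, 02, 10, 12
TSO∖claimed = {12}

missing: thr1.r0=1 thr2.r0=2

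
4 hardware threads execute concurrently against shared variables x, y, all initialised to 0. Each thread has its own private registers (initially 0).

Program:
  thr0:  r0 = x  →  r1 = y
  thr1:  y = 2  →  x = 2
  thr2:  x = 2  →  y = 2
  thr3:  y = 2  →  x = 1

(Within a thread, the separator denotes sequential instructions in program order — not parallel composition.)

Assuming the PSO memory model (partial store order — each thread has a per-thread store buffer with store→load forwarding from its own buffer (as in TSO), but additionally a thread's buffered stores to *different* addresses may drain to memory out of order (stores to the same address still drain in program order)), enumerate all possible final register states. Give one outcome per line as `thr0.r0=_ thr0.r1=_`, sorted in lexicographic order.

outcome vector order: (thr0.r0,thr0.r1)
|PSO outcomes| = 6

thr0.r0=0 thr0.r1=0
thr0.r0=0 thr0.r1=2
thr0.r0=1 thr0.r1=0
thr0.r0=1 thr0.r1=2
thr0.r0=2 thr0.r1=0
thr0.r0=2 thr0.r1=2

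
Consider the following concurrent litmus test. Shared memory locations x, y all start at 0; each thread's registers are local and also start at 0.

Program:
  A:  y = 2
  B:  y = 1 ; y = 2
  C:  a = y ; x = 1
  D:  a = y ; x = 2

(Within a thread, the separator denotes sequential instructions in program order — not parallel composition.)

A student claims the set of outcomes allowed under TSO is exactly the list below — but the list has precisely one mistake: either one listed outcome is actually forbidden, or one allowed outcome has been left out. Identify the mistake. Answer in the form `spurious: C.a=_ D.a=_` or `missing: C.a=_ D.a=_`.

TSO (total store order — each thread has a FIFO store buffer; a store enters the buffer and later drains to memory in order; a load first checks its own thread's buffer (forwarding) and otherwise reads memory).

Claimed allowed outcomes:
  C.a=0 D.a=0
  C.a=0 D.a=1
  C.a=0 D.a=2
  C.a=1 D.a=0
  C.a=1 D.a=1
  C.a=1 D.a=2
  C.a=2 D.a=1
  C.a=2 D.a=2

missing: C.a=2 D.a=0

outcome vector order: (C.a,D.a)
[TSO] allowed = {00 01 02 10 11 12 20 21 22}
TSO∖claimed = {20}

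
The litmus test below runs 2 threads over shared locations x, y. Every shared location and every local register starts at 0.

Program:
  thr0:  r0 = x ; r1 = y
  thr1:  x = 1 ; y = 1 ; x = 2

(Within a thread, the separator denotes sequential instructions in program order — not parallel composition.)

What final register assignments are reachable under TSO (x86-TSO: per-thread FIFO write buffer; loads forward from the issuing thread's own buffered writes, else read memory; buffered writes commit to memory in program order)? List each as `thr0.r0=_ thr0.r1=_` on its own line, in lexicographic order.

thr0.r0=0 thr0.r1=0
thr0.r0=0 thr0.r1=1
thr0.r0=1 thr0.r1=0
thr0.r0=1 thr0.r1=1
thr0.r0=2 thr0.r1=1

outcome vector order: (thr0.r0,thr0.r1)
|TSO outcomes| = 5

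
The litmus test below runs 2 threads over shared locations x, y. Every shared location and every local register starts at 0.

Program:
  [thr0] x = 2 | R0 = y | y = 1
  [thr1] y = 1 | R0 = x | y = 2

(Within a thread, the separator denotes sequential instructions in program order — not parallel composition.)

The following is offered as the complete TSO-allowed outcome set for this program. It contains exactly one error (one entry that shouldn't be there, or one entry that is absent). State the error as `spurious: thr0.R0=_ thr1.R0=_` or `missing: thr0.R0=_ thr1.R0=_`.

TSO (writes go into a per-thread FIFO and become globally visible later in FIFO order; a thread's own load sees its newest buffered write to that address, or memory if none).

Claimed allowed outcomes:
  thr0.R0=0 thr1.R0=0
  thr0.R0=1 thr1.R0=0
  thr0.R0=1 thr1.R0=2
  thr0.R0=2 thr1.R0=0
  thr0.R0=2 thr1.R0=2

missing: thr0.R0=0 thr1.R0=2

outcome vector order: (thr0.R0,thr1.R0)
TSO: 6 outcomes — {<0 0>; <0 2>; <1 0>; <1 2>; <2 0>; <2 2>}
TSO∖claimed = {<0 2>}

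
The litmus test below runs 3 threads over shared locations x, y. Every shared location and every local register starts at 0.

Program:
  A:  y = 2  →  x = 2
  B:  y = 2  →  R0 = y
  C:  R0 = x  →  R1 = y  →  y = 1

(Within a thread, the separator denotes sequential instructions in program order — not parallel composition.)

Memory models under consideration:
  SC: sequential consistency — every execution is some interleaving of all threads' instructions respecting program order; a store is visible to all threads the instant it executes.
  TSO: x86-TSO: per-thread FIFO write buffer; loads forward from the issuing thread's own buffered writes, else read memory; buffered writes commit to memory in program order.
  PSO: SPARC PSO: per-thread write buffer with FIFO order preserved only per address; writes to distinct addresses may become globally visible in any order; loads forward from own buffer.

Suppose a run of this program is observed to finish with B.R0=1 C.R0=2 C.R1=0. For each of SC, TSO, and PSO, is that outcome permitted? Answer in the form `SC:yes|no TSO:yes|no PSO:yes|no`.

outcome vector order: (B.R0,C.R0,C.R1)
[SC] allowed = {1/0/0, 1/0/2, 1/2/2, 2/0/0, 2/0/2, 2/2/2}
[TSO] allowed = {1/0/0, 1/0/2, 1/2/2, 2/0/0, 2/0/2, 2/2/2}
[PSO] allowed = {1/0/0, 1/0/2, 1/2/0, 1/2/2, 2/0/0, 2/0/2, 2/2/0, 2/2/2}
target 1/2/0 ∈ {PSO}

SC:no TSO:no PSO:yes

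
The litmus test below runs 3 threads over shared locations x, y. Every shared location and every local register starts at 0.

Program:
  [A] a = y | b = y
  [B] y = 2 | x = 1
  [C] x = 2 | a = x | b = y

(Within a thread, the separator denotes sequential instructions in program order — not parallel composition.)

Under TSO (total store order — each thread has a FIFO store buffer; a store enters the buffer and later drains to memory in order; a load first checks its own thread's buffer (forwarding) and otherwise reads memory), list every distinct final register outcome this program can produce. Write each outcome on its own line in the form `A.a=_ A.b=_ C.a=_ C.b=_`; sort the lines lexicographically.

A.a=0 A.b=0 C.a=1 C.b=2
A.a=0 A.b=0 C.a=2 C.b=0
A.a=0 A.b=0 C.a=2 C.b=2
A.a=0 A.b=2 C.a=1 C.b=2
A.a=0 A.b=2 C.a=2 C.b=0
A.a=0 A.b=2 C.a=2 C.b=2
A.a=2 A.b=2 C.a=1 C.b=2
A.a=2 A.b=2 C.a=2 C.b=0
A.a=2 A.b=2 C.a=2 C.b=2

outcome vector order: (A.a,A.b,C.a,C.b)
|TSO outcomes| = 9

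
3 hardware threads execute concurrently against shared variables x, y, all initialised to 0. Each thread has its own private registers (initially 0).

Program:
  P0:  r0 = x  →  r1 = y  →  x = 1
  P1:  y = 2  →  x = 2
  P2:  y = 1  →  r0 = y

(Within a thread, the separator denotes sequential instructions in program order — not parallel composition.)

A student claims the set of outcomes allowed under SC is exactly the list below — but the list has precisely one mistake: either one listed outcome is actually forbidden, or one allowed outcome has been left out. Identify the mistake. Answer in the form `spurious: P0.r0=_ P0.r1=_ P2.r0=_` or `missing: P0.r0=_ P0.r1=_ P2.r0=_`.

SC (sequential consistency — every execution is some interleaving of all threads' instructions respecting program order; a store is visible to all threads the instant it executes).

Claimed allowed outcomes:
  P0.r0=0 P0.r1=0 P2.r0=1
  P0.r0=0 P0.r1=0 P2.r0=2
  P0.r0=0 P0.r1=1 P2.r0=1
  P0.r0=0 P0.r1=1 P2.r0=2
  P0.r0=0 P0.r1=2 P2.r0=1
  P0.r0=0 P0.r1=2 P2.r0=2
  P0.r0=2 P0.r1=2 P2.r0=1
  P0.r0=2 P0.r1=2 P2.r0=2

outcome vector order: (P0.r0,P0.r1,P2.r0)
under SC → 0/0/1, 0/0/2, 0/1/1, 0/1/2, 0/2/1, 0/2/2, 2/1/1, 2/2/1, 2/2/2
SC∖claimed = {2/1/1}

missing: P0.r0=2 P0.r1=1 P2.r0=1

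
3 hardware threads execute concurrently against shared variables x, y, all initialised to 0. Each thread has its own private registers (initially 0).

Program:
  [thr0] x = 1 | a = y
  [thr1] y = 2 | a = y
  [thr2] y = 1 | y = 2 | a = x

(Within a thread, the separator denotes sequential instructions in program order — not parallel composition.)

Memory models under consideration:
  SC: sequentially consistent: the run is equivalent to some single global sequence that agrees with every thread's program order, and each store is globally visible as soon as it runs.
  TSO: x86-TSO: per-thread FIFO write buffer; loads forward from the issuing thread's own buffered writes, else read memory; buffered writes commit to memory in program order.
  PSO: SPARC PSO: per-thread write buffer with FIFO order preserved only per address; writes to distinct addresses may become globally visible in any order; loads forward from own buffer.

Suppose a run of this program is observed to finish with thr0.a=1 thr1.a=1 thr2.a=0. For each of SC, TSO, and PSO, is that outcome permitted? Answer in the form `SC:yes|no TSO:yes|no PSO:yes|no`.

outcome vector order: (thr0.a,thr1.a,thr2.a)
under SC → 011 021 111 121 210 211 220 221
under TSO → 010 011 020 021 110 111 120 121 210 211 220 221
under PSO → 010 011 020 021 110 111 120 121 210 211 220 221
target 110 ∈ {TSO,PSO}

SC:no TSO:yes PSO:yes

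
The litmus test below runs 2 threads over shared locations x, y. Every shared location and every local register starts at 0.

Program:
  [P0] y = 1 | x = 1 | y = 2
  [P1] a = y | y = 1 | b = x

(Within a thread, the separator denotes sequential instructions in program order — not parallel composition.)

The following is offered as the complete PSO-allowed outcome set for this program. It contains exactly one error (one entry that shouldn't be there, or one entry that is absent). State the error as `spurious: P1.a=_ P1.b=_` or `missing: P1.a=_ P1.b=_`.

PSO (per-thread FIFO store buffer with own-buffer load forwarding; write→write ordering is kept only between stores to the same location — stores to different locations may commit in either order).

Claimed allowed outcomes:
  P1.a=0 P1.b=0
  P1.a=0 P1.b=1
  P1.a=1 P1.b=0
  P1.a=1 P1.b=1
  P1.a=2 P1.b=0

outcome vector order: (P1.a,P1.b)
under PSO → <0 0>, <0 1>, <1 0>, <1 1>, <2 0>, <2 1>
PSO∖claimed = {<2 1>}

missing: P1.a=2 P1.b=1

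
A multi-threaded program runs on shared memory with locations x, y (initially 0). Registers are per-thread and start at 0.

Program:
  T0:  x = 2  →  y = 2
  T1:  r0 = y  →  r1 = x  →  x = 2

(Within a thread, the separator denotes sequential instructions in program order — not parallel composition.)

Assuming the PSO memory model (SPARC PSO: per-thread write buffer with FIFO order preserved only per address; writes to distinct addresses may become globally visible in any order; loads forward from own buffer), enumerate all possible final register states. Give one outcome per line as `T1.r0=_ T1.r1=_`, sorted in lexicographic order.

outcome vector order: (T1.r0,T1.r1)
|PSO outcomes| = 4

T1.r0=0 T1.r1=0
T1.r0=0 T1.r1=2
T1.r0=2 T1.r1=0
T1.r0=2 T1.r1=2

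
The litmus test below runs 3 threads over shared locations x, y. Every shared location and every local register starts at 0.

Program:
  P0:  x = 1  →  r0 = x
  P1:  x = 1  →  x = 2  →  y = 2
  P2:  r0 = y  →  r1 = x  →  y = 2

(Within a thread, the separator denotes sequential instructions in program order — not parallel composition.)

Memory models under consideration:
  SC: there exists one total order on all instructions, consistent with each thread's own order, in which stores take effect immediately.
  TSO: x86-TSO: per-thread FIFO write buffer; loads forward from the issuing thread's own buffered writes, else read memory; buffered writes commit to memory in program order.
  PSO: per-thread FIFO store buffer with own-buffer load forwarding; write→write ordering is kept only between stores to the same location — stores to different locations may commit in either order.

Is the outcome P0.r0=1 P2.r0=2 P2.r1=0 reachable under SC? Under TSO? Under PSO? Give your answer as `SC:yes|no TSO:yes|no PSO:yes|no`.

outcome vector order: (P0.r0,P2.r0,P2.r1)
under SC → 1/0/0 1/0/1 1/0/2 1/2/1 1/2/2 2/0/0 2/0/1 2/0/2 2/2/2
under TSO → 1/0/0 1/0/1 1/0/2 1/2/1 1/2/2 2/0/0 2/0/1 2/0/2 2/2/2
under PSO → 1/0/0 1/0/1 1/0/2 1/2/0 1/2/1 1/2/2 2/0/0 2/0/1 2/0/2 2/2/0 2/2/1 2/2/2
target 1/2/0 ∈ {PSO}

SC:no TSO:no PSO:yes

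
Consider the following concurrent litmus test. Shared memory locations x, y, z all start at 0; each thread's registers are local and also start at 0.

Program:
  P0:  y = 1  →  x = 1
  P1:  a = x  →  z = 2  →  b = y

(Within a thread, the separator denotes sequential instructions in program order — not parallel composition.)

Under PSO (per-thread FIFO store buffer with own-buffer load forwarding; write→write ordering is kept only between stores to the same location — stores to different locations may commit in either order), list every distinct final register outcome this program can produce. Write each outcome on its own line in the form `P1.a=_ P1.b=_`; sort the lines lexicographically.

outcome vector order: (P1.a,P1.b)
|PSO outcomes| = 4

P1.a=0 P1.b=0
P1.a=0 P1.b=1
P1.a=1 P1.b=0
P1.a=1 P1.b=1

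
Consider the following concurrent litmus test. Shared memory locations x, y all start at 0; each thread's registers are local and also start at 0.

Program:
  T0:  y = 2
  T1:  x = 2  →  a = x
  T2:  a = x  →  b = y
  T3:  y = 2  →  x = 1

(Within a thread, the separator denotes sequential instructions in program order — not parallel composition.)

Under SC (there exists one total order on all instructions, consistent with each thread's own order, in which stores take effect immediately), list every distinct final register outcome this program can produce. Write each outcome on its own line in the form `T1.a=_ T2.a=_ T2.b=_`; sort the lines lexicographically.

T1.a=1 T2.a=0 T2.b=0
T1.a=1 T2.a=0 T2.b=2
T1.a=1 T2.a=1 T2.b=2
T1.a=1 T2.a=2 T2.b=0
T1.a=1 T2.a=2 T2.b=2
T1.a=2 T2.a=0 T2.b=0
T1.a=2 T2.a=0 T2.b=2
T1.a=2 T2.a=1 T2.b=2
T1.a=2 T2.a=2 T2.b=0
T1.a=2 T2.a=2 T2.b=2

outcome vector order: (T1.a,T2.a,T2.b)
|SC outcomes| = 10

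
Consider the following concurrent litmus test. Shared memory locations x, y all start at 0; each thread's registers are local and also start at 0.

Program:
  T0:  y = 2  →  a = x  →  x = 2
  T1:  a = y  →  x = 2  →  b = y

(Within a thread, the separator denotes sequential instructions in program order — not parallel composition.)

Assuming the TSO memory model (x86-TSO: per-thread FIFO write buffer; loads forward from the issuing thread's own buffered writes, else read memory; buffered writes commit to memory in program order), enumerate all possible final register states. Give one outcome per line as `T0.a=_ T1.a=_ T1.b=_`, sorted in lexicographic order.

outcome vector order: (T0.a,T1.a,T1.b)
|TSO outcomes| = 6

T0.a=0 T1.a=0 T1.b=0
T0.a=0 T1.a=0 T1.b=2
T0.a=0 T1.a=2 T1.b=2
T0.a=2 T1.a=0 T1.b=0
T0.a=2 T1.a=0 T1.b=2
T0.a=2 T1.a=2 T1.b=2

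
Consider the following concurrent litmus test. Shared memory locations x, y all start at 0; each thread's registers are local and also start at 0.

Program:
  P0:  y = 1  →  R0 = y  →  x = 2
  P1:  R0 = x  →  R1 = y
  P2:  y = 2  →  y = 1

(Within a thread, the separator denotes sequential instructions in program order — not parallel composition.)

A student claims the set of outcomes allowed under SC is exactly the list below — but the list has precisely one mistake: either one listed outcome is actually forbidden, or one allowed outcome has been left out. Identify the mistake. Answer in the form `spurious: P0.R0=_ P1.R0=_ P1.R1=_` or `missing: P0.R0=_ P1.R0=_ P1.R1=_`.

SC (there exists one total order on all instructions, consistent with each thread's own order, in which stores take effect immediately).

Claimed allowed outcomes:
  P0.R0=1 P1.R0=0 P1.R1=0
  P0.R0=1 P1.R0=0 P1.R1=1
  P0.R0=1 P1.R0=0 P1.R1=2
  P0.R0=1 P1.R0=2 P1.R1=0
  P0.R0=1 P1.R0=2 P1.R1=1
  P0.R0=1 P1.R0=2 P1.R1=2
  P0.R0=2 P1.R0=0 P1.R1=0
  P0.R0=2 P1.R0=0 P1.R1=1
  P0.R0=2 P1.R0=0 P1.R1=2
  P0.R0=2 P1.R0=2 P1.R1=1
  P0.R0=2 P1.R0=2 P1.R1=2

outcome vector order: (P0.R0,P1.R0,P1.R1)
under SC → <1 0 0>, <1 0 1>, <1 0 2>, <1 2 1>, <1 2 2>, <2 0 0>, <2 0 1>, <2 0 2>, <2 2 1>, <2 2 2>
claimed∖SC = {<1 2 0>}

spurious: P0.R0=1 P1.R0=2 P1.R1=0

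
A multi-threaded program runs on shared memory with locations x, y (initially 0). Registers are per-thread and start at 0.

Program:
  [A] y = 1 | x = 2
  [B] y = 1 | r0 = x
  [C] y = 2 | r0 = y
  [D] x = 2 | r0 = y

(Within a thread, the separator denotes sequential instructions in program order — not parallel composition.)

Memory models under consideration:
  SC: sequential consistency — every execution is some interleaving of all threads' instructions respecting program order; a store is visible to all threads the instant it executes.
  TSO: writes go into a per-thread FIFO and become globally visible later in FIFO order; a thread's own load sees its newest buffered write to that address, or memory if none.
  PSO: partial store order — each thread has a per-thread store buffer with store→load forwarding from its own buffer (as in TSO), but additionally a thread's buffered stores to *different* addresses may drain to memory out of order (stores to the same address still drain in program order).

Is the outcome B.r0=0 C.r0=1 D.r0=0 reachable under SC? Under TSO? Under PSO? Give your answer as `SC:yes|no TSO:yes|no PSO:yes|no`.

outcome vector order: (B.r0,C.r0,D.r0)
SC (10): <0 1 1> <0 1 2> <0 2 1> <0 2 2> <2 1 0> <2 1 1> <2 1 2> <2 2 0> <2 2 1> <2 2 2>
TSO (12): <0 1 0> <0 1 1> <0 1 2> <0 2 0> <0 2 1> <0 2 2> <2 1 0> <2 1 1> <2 1 2> <2 2 0> <2 2 1> <2 2 2>
PSO (12): <0 1 0> <0 1 1> <0 1 2> <0 2 0> <0 2 1> <0 2 2> <2 1 0> <2 1 1> <2 1 2> <2 2 0> <2 2 1> <2 2 2>
target <0 1 0> ∈ {TSO,PSO}

SC:no TSO:yes PSO:yes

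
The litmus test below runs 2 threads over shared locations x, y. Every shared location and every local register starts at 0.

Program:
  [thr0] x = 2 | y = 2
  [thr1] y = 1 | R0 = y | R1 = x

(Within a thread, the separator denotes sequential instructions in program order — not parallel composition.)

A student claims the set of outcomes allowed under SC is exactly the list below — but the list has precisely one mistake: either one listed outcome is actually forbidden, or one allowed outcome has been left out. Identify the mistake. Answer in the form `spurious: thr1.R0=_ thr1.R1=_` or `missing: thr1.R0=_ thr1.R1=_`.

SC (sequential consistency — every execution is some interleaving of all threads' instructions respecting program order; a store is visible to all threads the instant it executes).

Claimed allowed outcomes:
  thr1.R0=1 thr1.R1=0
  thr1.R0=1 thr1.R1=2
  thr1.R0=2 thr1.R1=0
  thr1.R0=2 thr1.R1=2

outcome vector order: (thr1.R0,thr1.R1)
SC: 3 outcomes — {10, 12, 22}
claimed∖SC = {20}

spurious: thr1.R0=2 thr1.R1=0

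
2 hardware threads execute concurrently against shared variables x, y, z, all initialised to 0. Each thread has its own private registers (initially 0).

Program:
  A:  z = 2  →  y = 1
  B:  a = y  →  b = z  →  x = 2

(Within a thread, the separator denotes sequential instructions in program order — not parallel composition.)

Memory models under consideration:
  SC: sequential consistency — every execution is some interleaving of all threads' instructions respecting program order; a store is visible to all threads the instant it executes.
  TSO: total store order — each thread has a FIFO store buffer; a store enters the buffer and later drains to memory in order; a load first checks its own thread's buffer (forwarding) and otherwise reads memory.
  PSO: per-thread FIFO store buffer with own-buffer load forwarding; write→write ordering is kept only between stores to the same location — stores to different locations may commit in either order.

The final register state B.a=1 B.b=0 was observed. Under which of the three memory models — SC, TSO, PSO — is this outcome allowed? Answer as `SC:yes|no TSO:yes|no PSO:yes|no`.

SC:no TSO:no PSO:yes

outcome vector order: (B.a,B.b)
under SC → (0,0); (0,2); (1,2)
under TSO → (0,0); (0,2); (1,2)
under PSO → (0,0); (0,2); (1,0); (1,2)
target (1,0) ∈ {PSO}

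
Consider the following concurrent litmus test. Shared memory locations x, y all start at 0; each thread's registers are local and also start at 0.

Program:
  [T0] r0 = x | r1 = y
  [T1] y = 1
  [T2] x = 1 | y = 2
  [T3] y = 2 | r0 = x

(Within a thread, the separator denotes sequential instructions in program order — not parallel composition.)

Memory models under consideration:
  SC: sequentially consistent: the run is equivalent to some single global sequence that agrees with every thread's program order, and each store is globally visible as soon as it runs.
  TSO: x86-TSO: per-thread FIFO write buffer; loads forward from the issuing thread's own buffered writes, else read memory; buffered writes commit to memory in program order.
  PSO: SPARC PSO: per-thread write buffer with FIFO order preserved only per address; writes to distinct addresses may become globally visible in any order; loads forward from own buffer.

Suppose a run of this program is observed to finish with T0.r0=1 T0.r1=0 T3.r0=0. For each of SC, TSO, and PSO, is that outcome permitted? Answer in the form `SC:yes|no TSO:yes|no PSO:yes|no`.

SC:no TSO:yes PSO:yes

outcome vector order: (T0.r0,T0.r1,T3.r0)
[SC] allowed = {(0,0,0); (0,0,1); (0,1,0); (0,1,1); (0,2,0); (0,2,1); (1,0,1); (1,1,0); (1,1,1); (1,2,0); (1,2,1)}
[TSO] allowed = {(0,0,0); (0,0,1); (0,1,0); (0,1,1); (0,2,0); (0,2,1); (1,0,0); (1,0,1); (1,1,0); (1,1,1); (1,2,0); (1,2,1)}
[PSO] allowed = {(0,0,0); (0,0,1); (0,1,0); (0,1,1); (0,2,0); (0,2,1); (1,0,0); (1,0,1); (1,1,0); (1,1,1); (1,2,0); (1,2,1)}
target (1,0,0) ∈ {TSO,PSO}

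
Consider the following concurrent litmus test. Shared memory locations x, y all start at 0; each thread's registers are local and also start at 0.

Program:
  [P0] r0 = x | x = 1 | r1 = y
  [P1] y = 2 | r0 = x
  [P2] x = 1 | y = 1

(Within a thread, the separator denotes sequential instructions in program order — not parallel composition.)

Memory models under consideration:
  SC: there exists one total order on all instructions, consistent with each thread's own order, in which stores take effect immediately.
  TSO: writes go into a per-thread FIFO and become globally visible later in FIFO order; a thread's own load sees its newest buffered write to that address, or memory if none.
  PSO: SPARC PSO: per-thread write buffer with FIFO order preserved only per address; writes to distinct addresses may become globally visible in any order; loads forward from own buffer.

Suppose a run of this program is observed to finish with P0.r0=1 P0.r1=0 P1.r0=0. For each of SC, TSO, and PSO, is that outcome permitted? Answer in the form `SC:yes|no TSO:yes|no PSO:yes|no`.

outcome vector order: (P0.r0,P0.r1,P1.r0)
SC (10): <0 0 1> <0 1 0> <0 1 1> <0 2 0> <0 2 1> <1 0 1> <1 1 0> <1 1 1> <1 2 0> <1 2 1>
TSO (12): <0 0 0> <0 0 1> <0 1 0> <0 1 1> <0 2 0> <0 2 1> <1 0 0> <1 0 1> <1 1 0> <1 1 1> <1 2 0> <1 2 1>
PSO (12): <0 0 0> <0 0 1> <0 1 0> <0 1 1> <0 2 0> <0 2 1> <1 0 0> <1 0 1> <1 1 0> <1 1 1> <1 2 0> <1 2 1>
target <1 0 0> ∈ {TSO,PSO}

SC:no TSO:yes PSO:yes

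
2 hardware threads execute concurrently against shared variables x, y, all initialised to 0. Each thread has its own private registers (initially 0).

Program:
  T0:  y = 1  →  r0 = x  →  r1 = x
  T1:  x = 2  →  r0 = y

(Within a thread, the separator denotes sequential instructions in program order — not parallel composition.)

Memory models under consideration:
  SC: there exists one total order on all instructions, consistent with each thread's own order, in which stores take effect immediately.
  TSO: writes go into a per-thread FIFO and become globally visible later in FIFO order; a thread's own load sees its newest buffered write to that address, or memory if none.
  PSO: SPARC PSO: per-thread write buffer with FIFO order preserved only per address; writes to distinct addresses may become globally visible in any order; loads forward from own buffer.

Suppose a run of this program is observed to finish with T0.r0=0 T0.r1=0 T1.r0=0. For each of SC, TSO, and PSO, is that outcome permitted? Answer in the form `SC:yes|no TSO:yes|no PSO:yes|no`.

SC:no TSO:yes PSO:yes

outcome vector order: (T0.r0,T0.r1,T1.r0)
SC (4): (0,0,1), (0,2,1), (2,2,0), (2,2,1)
TSO (6): (0,0,0), (0,0,1), (0,2,0), (0,2,1), (2,2,0), (2,2,1)
PSO (6): (0,0,0), (0,0,1), (0,2,0), (0,2,1), (2,2,0), (2,2,1)
target (0,0,0) ∈ {TSO,PSO}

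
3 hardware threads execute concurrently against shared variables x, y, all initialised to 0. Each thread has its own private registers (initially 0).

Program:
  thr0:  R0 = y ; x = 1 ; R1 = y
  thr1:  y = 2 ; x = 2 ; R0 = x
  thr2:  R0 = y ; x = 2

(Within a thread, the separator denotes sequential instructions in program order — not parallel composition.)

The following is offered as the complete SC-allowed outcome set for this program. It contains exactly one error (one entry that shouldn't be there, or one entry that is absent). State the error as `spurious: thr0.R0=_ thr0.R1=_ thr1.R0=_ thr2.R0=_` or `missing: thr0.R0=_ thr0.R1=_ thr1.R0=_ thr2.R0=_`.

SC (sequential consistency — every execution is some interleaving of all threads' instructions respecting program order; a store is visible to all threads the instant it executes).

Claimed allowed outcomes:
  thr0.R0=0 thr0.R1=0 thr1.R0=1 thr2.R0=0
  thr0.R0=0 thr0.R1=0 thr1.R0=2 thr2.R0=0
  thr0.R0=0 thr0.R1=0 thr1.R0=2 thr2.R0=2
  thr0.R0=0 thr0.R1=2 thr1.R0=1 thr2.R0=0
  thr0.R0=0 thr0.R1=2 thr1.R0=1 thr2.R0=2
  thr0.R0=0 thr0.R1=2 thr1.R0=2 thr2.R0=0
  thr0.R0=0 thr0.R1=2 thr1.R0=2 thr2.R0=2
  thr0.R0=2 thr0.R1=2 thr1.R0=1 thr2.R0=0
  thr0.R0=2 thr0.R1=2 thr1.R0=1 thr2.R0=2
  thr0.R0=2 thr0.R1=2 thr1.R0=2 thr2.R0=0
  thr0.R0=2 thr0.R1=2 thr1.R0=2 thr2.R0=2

outcome vector order: (thr0.R0,thr0.R1,thr1.R0,thr2.R0)
SC: 10 outcomes — {(0,0,2,0); (0,0,2,2); (0,2,1,0); (0,2,1,2); (0,2,2,0); (0,2,2,2); (2,2,1,0); (2,2,1,2); (2,2,2,0); (2,2,2,2)}
claimed∖SC = {(0,0,1,0)}

spurious: thr0.R0=0 thr0.R1=0 thr1.R0=1 thr2.R0=0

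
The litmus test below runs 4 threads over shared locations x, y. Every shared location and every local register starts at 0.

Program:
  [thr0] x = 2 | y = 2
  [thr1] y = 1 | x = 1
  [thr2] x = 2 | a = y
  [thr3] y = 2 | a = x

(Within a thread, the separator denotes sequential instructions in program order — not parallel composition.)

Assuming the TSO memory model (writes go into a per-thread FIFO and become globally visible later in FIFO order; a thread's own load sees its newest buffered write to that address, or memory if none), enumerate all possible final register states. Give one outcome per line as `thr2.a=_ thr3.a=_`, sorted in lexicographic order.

thr2.a=0 thr3.a=0
thr2.a=0 thr3.a=1
thr2.a=0 thr3.a=2
thr2.a=1 thr3.a=0
thr2.a=1 thr3.a=1
thr2.a=1 thr3.a=2
thr2.a=2 thr3.a=0
thr2.a=2 thr3.a=1
thr2.a=2 thr3.a=2

outcome vector order: (thr2.a,thr3.a)
|TSO outcomes| = 9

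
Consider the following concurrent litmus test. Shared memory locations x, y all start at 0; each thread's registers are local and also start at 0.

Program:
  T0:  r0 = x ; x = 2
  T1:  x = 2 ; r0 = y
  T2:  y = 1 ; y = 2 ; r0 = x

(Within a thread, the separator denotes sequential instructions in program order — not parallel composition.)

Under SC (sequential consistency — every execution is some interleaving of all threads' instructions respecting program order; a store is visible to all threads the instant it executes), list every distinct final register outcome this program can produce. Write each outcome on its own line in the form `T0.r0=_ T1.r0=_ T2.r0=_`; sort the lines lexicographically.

outcome vector order: (T0.r0,T1.r0,T2.r0)
|SC outcomes| = 8

T0.r0=0 T1.r0=0 T2.r0=2
T0.r0=0 T1.r0=1 T2.r0=2
T0.r0=0 T1.r0=2 T2.r0=0
T0.r0=0 T1.r0=2 T2.r0=2
T0.r0=2 T1.r0=0 T2.r0=2
T0.r0=2 T1.r0=1 T2.r0=2
T0.r0=2 T1.r0=2 T2.r0=0
T0.r0=2 T1.r0=2 T2.r0=2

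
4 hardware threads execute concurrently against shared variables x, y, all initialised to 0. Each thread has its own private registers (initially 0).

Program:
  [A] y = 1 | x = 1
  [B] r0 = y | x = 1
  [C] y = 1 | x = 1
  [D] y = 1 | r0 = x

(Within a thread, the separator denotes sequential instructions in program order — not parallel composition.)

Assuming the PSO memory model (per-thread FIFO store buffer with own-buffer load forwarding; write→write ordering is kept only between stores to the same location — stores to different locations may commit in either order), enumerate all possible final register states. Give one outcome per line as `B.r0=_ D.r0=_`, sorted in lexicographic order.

outcome vector order: (B.r0,D.r0)
|PSO outcomes| = 4

B.r0=0 D.r0=0
B.r0=0 D.r0=1
B.r0=1 D.r0=0
B.r0=1 D.r0=1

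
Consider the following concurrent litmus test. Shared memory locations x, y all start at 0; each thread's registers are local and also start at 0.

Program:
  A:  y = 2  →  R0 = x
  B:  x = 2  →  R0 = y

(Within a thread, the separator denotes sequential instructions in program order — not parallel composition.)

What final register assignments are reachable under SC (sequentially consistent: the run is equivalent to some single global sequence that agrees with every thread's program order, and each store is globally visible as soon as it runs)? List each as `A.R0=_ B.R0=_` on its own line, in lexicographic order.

A.R0=0 B.R0=2
A.R0=2 B.R0=0
A.R0=2 B.R0=2

outcome vector order: (A.R0,B.R0)
|SC outcomes| = 3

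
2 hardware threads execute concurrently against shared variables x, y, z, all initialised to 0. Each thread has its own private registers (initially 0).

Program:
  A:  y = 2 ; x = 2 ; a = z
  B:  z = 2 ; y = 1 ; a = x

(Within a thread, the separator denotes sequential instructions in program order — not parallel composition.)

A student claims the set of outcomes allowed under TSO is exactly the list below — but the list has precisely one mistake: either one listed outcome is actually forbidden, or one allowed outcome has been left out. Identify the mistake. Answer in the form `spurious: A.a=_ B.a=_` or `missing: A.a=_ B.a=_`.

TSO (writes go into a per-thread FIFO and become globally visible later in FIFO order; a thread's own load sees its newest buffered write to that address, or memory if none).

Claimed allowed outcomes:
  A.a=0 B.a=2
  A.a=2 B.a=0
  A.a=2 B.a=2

outcome vector order: (A.a,B.a)
[TSO] allowed = {0/0; 0/2; 2/0; 2/2}
TSO∖claimed = {0/0}

missing: A.a=0 B.a=0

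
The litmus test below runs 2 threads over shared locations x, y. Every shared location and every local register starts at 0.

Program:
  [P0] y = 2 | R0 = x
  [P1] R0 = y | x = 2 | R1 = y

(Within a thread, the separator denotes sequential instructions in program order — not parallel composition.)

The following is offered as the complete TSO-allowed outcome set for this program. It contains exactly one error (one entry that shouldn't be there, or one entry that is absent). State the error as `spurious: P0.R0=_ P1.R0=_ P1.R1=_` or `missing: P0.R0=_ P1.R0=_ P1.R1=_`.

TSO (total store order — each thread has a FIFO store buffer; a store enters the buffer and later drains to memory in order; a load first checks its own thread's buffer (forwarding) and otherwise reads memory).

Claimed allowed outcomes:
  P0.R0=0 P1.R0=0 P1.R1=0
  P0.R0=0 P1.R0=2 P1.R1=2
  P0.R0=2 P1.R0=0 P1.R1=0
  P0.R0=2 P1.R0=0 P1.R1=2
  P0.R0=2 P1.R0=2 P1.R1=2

outcome vector order: (P0.R0,P1.R0,P1.R1)
TSO: 6 outcomes — {(0,0,0), (0,0,2), (0,2,2), (2,0,0), (2,0,2), (2,2,2)}
TSO∖claimed = {(0,0,2)}

missing: P0.R0=0 P1.R0=0 P1.R1=2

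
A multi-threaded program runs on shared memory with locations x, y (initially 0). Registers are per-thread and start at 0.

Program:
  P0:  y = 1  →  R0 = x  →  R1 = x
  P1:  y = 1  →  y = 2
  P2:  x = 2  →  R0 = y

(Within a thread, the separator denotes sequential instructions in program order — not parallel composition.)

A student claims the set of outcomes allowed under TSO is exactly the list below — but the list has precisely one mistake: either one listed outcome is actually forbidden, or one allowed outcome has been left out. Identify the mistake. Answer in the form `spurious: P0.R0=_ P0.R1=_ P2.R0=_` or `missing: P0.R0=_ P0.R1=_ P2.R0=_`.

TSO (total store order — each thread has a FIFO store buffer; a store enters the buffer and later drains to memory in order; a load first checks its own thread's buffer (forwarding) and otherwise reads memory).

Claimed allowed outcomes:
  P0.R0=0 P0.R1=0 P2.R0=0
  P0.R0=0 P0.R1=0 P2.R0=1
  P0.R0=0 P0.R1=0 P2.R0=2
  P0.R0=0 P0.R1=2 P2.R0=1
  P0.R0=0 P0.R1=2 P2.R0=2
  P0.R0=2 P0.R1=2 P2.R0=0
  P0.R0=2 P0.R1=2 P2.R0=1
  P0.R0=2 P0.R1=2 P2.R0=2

missing: P0.R0=0 P0.R1=2 P2.R0=0

outcome vector order: (P0.R0,P0.R1,P2.R0)
under TSO → 0/0/0; 0/0/1; 0/0/2; 0/2/0; 0/2/1; 0/2/2; 2/2/0; 2/2/1; 2/2/2
TSO∖claimed = {0/2/0}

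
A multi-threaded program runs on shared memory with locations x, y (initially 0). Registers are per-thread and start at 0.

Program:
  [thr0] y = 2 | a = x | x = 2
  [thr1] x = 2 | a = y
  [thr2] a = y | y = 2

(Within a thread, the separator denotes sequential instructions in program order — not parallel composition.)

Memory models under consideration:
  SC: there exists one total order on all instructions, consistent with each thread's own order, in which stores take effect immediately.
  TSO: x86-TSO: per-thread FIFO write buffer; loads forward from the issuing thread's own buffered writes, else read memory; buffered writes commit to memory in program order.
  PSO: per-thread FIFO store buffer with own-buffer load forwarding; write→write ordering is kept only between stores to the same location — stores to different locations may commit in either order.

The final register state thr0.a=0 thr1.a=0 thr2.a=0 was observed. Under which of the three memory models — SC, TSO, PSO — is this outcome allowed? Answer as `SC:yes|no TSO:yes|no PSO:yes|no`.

SC:no TSO:yes PSO:yes

outcome vector order: (thr0.a,thr1.a,thr2.a)
[SC] allowed = {<0 2 0>; <0 2 2>; <2 0 0>; <2 0 2>; <2 2 0>; <2 2 2>}
[TSO] allowed = {<0 0 0>; <0 0 2>; <0 2 0>; <0 2 2>; <2 0 0>; <2 0 2>; <2 2 0>; <2 2 2>}
[PSO] allowed = {<0 0 0>; <0 0 2>; <0 2 0>; <0 2 2>; <2 0 0>; <2 0 2>; <2 2 0>; <2 2 2>}
target <0 0 0> ∈ {TSO,PSO}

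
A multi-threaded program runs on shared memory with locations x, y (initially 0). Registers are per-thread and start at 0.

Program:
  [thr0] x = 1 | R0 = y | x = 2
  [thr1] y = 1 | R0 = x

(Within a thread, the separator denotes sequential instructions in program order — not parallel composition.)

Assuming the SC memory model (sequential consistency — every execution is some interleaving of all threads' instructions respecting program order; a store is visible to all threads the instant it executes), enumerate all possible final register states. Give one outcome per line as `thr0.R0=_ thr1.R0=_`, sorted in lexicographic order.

outcome vector order: (thr0.R0,thr1.R0)
|SC outcomes| = 5

thr0.R0=0 thr1.R0=1
thr0.R0=0 thr1.R0=2
thr0.R0=1 thr1.R0=0
thr0.R0=1 thr1.R0=1
thr0.R0=1 thr1.R0=2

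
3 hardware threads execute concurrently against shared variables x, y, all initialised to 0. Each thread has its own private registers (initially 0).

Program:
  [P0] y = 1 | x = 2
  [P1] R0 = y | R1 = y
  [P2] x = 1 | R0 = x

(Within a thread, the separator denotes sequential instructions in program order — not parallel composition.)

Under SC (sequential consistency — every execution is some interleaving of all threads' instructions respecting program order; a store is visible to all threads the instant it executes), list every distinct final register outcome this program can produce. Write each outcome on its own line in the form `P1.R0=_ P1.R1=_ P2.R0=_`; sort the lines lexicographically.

outcome vector order: (P1.R0,P1.R1,P2.R0)
|SC outcomes| = 6

P1.R0=0 P1.R1=0 P2.R0=1
P1.R0=0 P1.R1=0 P2.R0=2
P1.R0=0 P1.R1=1 P2.R0=1
P1.R0=0 P1.R1=1 P2.R0=2
P1.R0=1 P1.R1=1 P2.R0=1
P1.R0=1 P1.R1=1 P2.R0=2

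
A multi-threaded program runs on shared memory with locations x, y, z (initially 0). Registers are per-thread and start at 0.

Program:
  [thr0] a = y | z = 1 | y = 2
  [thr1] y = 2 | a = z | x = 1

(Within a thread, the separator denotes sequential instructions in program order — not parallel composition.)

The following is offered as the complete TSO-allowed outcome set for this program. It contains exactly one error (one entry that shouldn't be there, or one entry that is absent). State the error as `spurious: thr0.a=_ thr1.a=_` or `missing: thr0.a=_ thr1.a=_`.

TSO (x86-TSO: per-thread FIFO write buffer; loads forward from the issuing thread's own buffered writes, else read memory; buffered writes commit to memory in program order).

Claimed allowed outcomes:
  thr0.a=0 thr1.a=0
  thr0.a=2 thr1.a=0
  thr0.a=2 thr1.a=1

missing: thr0.a=0 thr1.a=1

outcome vector order: (thr0.a,thr1.a)
under TSO → (0,0), (0,1), (2,0), (2,1)
TSO∖claimed = {(0,1)}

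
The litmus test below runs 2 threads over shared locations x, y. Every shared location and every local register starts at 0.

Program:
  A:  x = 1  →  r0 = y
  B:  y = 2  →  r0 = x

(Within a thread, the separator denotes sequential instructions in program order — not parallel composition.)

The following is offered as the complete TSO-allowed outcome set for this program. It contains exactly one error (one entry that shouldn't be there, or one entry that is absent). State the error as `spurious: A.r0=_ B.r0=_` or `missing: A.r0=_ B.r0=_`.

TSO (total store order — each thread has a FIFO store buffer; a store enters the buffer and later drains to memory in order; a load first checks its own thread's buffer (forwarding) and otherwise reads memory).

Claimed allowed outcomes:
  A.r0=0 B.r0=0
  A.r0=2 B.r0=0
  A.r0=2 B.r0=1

outcome vector order: (A.r0,B.r0)
TSO (4): <0 0>, <0 1>, <2 0>, <2 1>
TSO∖claimed = {<0 1>}

missing: A.r0=0 B.r0=1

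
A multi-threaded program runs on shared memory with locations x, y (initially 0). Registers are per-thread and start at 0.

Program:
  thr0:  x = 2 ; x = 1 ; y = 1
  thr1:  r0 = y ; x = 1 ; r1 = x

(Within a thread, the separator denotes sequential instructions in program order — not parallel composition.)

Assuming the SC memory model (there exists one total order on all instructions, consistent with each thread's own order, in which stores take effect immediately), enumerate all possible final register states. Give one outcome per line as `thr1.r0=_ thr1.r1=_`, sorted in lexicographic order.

outcome vector order: (thr1.r0,thr1.r1)
|SC outcomes| = 3

thr1.r0=0 thr1.r1=1
thr1.r0=0 thr1.r1=2
thr1.r0=1 thr1.r1=1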